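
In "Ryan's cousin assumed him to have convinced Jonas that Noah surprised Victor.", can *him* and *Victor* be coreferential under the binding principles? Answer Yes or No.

*Victor* is an R-expression; Principle C requires it to be free (not bound by any c-commanding expression).
— him: subject of the clause headed by 'convinced'; the pronoun c-commands the R-expression — coreference blocked (Principle C).

No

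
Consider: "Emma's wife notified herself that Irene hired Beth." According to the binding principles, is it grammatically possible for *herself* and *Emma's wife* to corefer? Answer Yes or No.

Yes

*herself* is a reflexive; Principle A requires it to be bound within its binding domain — the matrix clause.
— Emma's wife: subject of the matrix clause; c-commands the reflexive within its binding domain — allowed (Principle A).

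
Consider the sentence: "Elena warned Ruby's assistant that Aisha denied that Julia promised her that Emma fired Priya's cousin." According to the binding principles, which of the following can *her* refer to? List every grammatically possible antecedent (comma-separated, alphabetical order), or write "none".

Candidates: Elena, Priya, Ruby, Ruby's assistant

*her* is a pronoun; Principle B requires it to be free in its binding domain — the clause headed by 'promised'.
— Elena: subject of the matrix clause; c-commands the pronoun but lies outside its binding domain — allowed.
— Priya: possessor inside the object DP of the clause headed by 'fired'; is c-commanded by the pronoun; coreference would bind this R-expression — blocked (Principle C).
— Ruby: possessor inside the object DP of the matrix clause; does not c-command the pronoun — Principle B does not apply; allowed.
— Ruby's assistant: object of the matrix clause; c-commands the pronoun but lies outside its binding domain — allowed.

Elena, Ruby, Ruby's assistant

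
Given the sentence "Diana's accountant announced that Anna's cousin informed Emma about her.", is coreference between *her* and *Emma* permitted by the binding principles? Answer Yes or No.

*her* is a pronoun; Principle B requires it to be free in its binding domain — the clause headed by 'informed'.
— Emma: object of the clause headed by 'informed'; c-commands the pronoun within its binding domain — blocked (Principle B).

No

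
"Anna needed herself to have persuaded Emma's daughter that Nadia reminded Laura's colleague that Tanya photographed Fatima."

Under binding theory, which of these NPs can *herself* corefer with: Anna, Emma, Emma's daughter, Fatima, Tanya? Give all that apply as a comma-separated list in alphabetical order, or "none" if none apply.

Anna

*herself* is a reflexive; Principle A requires it to be bound within its binding domain — the matrix clause.
— Anna: subject of the matrix clause; c-commands the reflexive within its binding domain — allowed (Principle A).
— Emma: possessor inside the object DP of the clause headed by 'persuaded'; does not c-command the reflexive — cannot bind it (Principle A).
— Emma's daughter: object of the clause headed by 'persuaded'; does not c-command the reflexive — cannot bind it (Principle A).
— Fatima: object of the clause headed by 'photographed'; does not c-command the reflexive — cannot bind it (Principle A).
— Tanya: subject of the clause headed by 'photographed'; does not c-command the reflexive — cannot bind it (Principle A).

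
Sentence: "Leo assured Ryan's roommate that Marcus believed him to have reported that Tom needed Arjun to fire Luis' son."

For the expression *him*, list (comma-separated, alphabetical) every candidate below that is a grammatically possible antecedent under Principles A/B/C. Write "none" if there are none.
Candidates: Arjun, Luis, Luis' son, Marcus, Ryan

*him* is a pronoun; Principle B requires it to be free in its binding domain — the clause headed by 'believed'.
— Arjun: subject of the clause headed by 'fire'; is c-commanded by the pronoun; coreference would bind this R-expression — blocked (Principle C).
— Luis: possessor inside the object DP of the clause headed by 'fire'; is c-commanded by the pronoun; coreference would bind this R-expression — blocked (Principle C).
— Luis' son: object of the clause headed by 'fire'; is c-commanded by the pronoun; coreference would bind this R-expression — blocked (Principle C).
— Marcus: subject of the clause headed by 'believed'; c-commands the pronoun within its binding domain — blocked (Principle B).
— Ryan: possessor inside the object DP of the matrix clause; does not c-command the pronoun — Principle B does not apply; allowed.

Ryan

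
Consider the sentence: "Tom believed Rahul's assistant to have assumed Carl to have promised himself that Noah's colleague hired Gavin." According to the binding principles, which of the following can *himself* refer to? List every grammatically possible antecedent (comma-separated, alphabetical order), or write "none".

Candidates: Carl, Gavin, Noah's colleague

Carl

*himself* is a reflexive; Principle A requires it to be bound within its binding domain — the clause headed by 'promised'.
— Carl: subject of the clause headed by 'promised'; c-commands the reflexive within its binding domain — allowed (Principle A).
— Gavin: object of the clause headed by 'hired'; does not c-command the reflexive — cannot bind it (Principle A).
— Noah's colleague: subject of the clause headed by 'hired'; does not c-command the reflexive — cannot bind it (Principle A).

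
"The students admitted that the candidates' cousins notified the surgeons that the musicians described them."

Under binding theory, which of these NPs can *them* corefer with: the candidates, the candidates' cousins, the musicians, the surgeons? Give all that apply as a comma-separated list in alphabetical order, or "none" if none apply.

*them* is a pronoun; Principle B requires it to be free in its binding domain — the clause headed by 'described'.
— the candidates: possessor inside the subject DP of the clause headed by 'notified'; does not c-command the pronoun — Principle B does not apply; allowed.
— the candidates' cousins: subject of the clause headed by 'notified'; c-commands the pronoun but lies outside its binding domain — allowed.
— the musicians: subject of the clause headed by 'described'; c-commands the pronoun within its binding domain — blocked (Principle B).
— the surgeons: object of the clause headed by 'notified'; c-commands the pronoun but lies outside its binding domain — allowed.

the candidates, the candidates' cousins, the surgeons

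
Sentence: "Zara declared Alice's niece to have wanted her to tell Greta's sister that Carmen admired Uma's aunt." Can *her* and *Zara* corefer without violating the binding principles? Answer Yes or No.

*Zara* is an R-expression; Principle C requires it to be free (not bound by any c-commanding expression).
— her: subject of the clause headed by 'tell'; the pronoun does not c-command the R-expression — coreference allowed.

Yes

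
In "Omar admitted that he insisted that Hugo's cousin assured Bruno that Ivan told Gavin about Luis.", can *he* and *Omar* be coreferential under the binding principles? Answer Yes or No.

*Omar* is an R-expression; Principle C requires it to be free (not bound by any c-commanding expression).
— he: subject of the clause headed by 'insisted'; the pronoun does not c-command the R-expression — coreference allowed.

Yes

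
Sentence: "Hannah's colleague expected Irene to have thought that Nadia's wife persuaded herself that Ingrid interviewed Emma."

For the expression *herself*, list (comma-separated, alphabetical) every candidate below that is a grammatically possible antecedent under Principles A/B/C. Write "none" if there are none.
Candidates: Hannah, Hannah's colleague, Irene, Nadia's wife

Nadia's wife

*herself* is a reflexive; Principle A requires it to be bound within its binding domain — the clause headed by 'persuaded'.
— Hannah: possessor inside the subject DP of the matrix clause; does not c-command the reflexive — cannot bind it (Principle A).
— Hannah's colleague: subject of the matrix clause; c-commands the reflexive but lies outside its binding domain — cannot bind it (Principle A).
— Irene: subject of the clause headed by 'thought'; c-commands the reflexive but lies outside its binding domain — cannot bind it (Principle A).
— Nadia's wife: subject of the clause headed by 'persuaded'; c-commands the reflexive within its binding domain — allowed (Principle A).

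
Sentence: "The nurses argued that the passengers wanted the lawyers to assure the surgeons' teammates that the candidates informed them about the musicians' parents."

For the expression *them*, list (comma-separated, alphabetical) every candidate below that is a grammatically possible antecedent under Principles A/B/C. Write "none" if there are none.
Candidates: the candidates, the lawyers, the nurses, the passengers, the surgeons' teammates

the lawyers, the nurses, the passengers, the surgeons' teammates

*them* is a pronoun; Principle B requires it to be free in its binding domain — the clause headed by 'informed'.
— the candidates: subject of the clause headed by 'informed'; c-commands the pronoun within its binding domain — blocked (Principle B).
— the lawyers: subject of the clause headed by 'assure'; c-commands the pronoun but lies outside its binding domain — allowed.
— the nurses: subject of the matrix clause; c-commands the pronoun but lies outside its binding domain — allowed.
— the passengers: subject of the clause headed by 'wanted'; c-commands the pronoun but lies outside its binding domain — allowed.
— the surgeons' teammates: object of the clause headed by 'assure'; c-commands the pronoun but lies outside its binding domain — allowed.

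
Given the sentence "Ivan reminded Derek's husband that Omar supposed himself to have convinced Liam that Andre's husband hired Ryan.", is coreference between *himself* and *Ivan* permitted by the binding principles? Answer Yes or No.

No

*himself* is a reflexive; Principle A requires it to be bound within its binding domain — the clause headed by 'supposed'.
— Ivan: subject of the matrix clause; c-commands the reflexive but lies outside its binding domain — cannot bind it (Principle A).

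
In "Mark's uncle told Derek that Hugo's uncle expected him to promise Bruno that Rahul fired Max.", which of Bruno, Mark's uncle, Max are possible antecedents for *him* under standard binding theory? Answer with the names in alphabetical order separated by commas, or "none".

Mark's uncle

*him* is a pronoun; Principle B requires it to be free in its binding domain — the clause headed by 'expected'.
— Bruno: object of the clause headed by 'promise'; is c-commanded by the pronoun; coreference would bind this R-expression — blocked (Principle C).
— Mark's uncle: subject of the matrix clause; c-commands the pronoun but lies outside its binding domain — allowed.
— Max: object of the clause headed by 'fired'; is c-commanded by the pronoun; coreference would bind this R-expression — blocked (Principle C).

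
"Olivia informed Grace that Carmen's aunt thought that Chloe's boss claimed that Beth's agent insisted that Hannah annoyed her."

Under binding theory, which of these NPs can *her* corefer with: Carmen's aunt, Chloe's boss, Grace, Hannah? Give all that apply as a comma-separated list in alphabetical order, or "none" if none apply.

Carmen's aunt, Chloe's boss, Grace

*her* is a pronoun; Principle B requires it to be free in its binding domain — the clause headed by 'annoyed'.
— Carmen's aunt: subject of the clause headed by 'thought'; c-commands the pronoun but lies outside its binding domain — allowed.
— Chloe's boss: subject of the clause headed by 'claimed'; c-commands the pronoun but lies outside its binding domain — allowed.
— Grace: object of the matrix clause; c-commands the pronoun but lies outside its binding domain — allowed.
— Hannah: subject of the clause headed by 'annoyed'; c-commands the pronoun within its binding domain — blocked (Principle B).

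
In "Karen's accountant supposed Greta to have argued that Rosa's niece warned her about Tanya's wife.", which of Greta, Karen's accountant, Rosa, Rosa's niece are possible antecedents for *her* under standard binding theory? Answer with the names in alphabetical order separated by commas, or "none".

*her* is a pronoun; Principle B requires it to be free in its binding domain — the clause headed by 'warned'.
— Greta: subject of the clause headed by 'argued'; c-commands the pronoun but lies outside its binding domain — allowed.
— Karen's accountant: subject of the matrix clause; c-commands the pronoun but lies outside its binding domain — allowed.
— Rosa: possessor inside the subject DP of the clause headed by 'warned'; does not c-command the pronoun — Principle B does not apply; allowed.
— Rosa's niece: subject of the clause headed by 'warned'; c-commands the pronoun within its binding domain — blocked (Principle B).

Greta, Karen's accountant, Rosa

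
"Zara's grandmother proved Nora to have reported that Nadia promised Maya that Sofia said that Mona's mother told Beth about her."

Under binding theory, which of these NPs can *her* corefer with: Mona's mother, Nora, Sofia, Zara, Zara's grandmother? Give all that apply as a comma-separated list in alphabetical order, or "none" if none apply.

Nora, Sofia, Zara, Zara's grandmother

*her* is a pronoun; Principle B requires it to be free in its binding domain — the clause headed by 'told'.
— Mona's mother: subject of the clause headed by 'told'; c-commands the pronoun within its binding domain — blocked (Principle B).
— Nora: subject of the clause headed by 'reported'; c-commands the pronoun but lies outside its binding domain — allowed.
— Sofia: subject of the clause headed by 'said'; c-commands the pronoun but lies outside its binding domain — allowed.
— Zara: possessor inside the subject DP of the matrix clause; does not c-command the pronoun — Principle B does not apply; allowed.
— Zara's grandmother: subject of the matrix clause; c-commands the pronoun but lies outside its binding domain — allowed.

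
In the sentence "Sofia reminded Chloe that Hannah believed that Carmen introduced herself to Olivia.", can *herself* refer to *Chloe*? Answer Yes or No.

*herself* is a reflexive; Principle A requires it to be bound within its binding domain — the clause headed by 'introduced'.
— Chloe: object of the matrix clause; c-commands the reflexive but lies outside its binding domain — cannot bind it (Principle A).

No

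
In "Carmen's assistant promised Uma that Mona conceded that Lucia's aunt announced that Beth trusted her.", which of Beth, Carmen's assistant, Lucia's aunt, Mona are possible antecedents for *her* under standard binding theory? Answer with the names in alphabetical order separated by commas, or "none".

Carmen's assistant, Lucia's aunt, Mona

*her* is a pronoun; Principle B requires it to be free in its binding domain — the clause headed by 'trusted'.
— Beth: subject of the clause headed by 'trusted'; c-commands the pronoun within its binding domain — blocked (Principle B).
— Carmen's assistant: subject of the matrix clause; c-commands the pronoun but lies outside its binding domain — allowed.
— Lucia's aunt: subject of the clause headed by 'announced'; c-commands the pronoun but lies outside its binding domain — allowed.
— Mona: subject of the clause headed by 'conceded'; c-commands the pronoun but lies outside its binding domain — allowed.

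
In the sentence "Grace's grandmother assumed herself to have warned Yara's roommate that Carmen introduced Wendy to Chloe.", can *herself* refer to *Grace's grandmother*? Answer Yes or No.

*herself* is a reflexive; Principle A requires it to be bound within its binding domain — the matrix clause.
— Grace's grandmother: subject of the matrix clause; c-commands the reflexive within its binding domain — allowed (Principle A).

Yes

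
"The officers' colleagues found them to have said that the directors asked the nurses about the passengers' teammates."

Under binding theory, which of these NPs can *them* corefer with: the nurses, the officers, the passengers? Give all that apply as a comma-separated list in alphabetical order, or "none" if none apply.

the officers

*them* is a pronoun; Principle B requires it to be free in its binding domain — the matrix clause.
— the nurses: object of the clause headed by 'asked'; is c-commanded by the pronoun; coreference would bind this R-expression — blocked (Principle C).
— the officers: possessor inside the subject DP of the matrix clause; does not c-command the pronoun — Principle B does not apply; allowed.
— the passengers: possessor inside the second object DP of the clause headed by 'asked'; is c-commanded by the pronoun; coreference would bind this R-expression — blocked (Principle C).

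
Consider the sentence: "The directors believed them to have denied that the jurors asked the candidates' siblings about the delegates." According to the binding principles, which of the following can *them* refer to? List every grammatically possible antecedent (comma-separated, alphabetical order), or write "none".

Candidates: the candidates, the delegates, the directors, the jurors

none

*them* is a pronoun; Principle B requires it to be free in its binding domain — the matrix clause.
— the candidates: possessor inside the object DP of the clause headed by 'asked'; is c-commanded by the pronoun; coreference would bind this R-expression — blocked (Principle C).
— the delegates: second object of the clause headed by 'asked'; is c-commanded by the pronoun; coreference would bind this R-expression — blocked (Principle C).
— the directors: subject of the matrix clause; c-commands the pronoun within its binding domain — blocked (Principle B).
— the jurors: subject of the clause headed by 'asked'; is c-commanded by the pronoun; coreference would bind this R-expression — blocked (Principle C).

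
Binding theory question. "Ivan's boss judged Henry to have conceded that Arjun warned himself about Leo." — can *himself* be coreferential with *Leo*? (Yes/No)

No

*himself* is a reflexive; Principle A requires it to be bound within its binding domain — the clause headed by 'warned'.
— Leo: second object of the clause headed by 'warned'; does not c-command the reflexive — cannot bind it (Principle A).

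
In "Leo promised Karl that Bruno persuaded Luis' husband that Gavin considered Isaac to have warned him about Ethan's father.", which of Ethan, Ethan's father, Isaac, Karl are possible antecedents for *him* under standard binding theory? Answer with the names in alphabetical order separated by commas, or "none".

*him* is a pronoun; Principle B requires it to be free in its binding domain — the clause headed by 'warned'.
— Ethan: possessor inside the second object DP of the clause headed by 'warned'; is c-commanded by the pronoun; coreference would bind this R-expression — blocked (Principle C).
— Ethan's father: second object of the clause headed by 'warned'; is c-commanded by the pronoun; coreference would bind this R-expression — blocked (Principle C).
— Isaac: subject of the clause headed by 'warned'; c-commands the pronoun within its binding domain — blocked (Principle B).
— Karl: object of the matrix clause; c-commands the pronoun but lies outside its binding domain — allowed.

Karl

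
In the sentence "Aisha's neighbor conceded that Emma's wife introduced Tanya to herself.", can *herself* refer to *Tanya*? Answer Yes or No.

Yes

*herself* is a reflexive; Principle A requires it to be bound within its binding domain — the clause headed by 'introduced'.
— Tanya: object of the clause headed by 'introduced'; c-commands the reflexive within its binding domain — allowed (Principle A).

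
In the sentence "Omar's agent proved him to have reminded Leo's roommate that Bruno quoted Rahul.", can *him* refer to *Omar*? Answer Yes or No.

*him* is a pronoun; Principle B requires it to be free in its binding domain — the matrix clause.
— Omar: possessor inside the subject DP of the matrix clause; does not c-command the pronoun — Principle B does not apply; allowed.

Yes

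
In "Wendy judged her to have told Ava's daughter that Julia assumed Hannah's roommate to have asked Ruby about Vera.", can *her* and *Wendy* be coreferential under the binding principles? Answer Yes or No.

No

*Wendy* is an R-expression; Principle C requires it to be free (not bound by any c-commanding expression).
— her: subject of the clause headed by 'told'; the R-expression locally c-commands the pronoun — coreference blocked (Principle B on the pronoun).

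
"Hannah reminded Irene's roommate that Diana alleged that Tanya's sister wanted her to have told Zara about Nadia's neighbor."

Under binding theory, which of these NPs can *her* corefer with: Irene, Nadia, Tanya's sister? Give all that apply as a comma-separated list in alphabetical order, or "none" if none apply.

Irene

*her* is a pronoun; Principle B requires it to be free in its binding domain — the clause headed by 'wanted'.
— Irene: possessor inside the object DP of the matrix clause; does not c-command the pronoun — Principle B does not apply; allowed.
— Nadia: possessor inside the second object DP of the clause headed by 'told'; is c-commanded by the pronoun; coreference would bind this R-expression — blocked (Principle C).
— Tanya's sister: subject of the clause headed by 'wanted'; c-commands the pronoun within its binding domain — blocked (Principle B).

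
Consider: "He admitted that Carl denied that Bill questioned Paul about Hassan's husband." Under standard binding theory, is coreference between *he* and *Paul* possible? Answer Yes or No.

*Paul* is an R-expression; Principle C requires it to be free (not bound by any c-commanding expression).
— he: subject of the matrix clause; the pronoun c-commands the R-expression — coreference blocked (Principle C).

No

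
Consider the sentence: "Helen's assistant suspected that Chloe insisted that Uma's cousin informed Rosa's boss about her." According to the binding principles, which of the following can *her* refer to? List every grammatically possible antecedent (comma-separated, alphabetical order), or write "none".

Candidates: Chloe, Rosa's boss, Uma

Chloe, Uma

*her* is a pronoun; Principle B requires it to be free in its binding domain — the clause headed by 'informed'.
— Chloe: subject of the clause headed by 'insisted'; c-commands the pronoun but lies outside its binding domain — allowed.
— Rosa's boss: object of the clause headed by 'informed'; c-commands the pronoun within its binding domain — blocked (Principle B).
— Uma: possessor inside the subject DP of the clause headed by 'informed'; does not c-command the pronoun — Principle B does not apply; allowed.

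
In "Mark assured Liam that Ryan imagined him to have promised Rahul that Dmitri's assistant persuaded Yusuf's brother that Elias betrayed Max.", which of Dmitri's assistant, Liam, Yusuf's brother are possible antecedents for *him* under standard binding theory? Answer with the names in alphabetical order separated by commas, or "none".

*him* is a pronoun; Principle B requires it to be free in its binding domain — the clause headed by 'imagined'.
— Dmitri's assistant: subject of the clause headed by 'persuaded'; is c-commanded by the pronoun; coreference would bind this R-expression — blocked (Principle C).
— Liam: object of the matrix clause; c-commands the pronoun but lies outside its binding domain — allowed.
— Yusuf's brother: object of the clause headed by 'persuaded'; is c-commanded by the pronoun; coreference would bind this R-expression — blocked (Principle C).

Liam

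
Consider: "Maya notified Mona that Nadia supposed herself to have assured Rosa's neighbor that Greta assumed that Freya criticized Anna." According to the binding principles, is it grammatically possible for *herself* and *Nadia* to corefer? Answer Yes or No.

Yes

*herself* is a reflexive; Principle A requires it to be bound within its binding domain — the clause headed by 'supposed'.
— Nadia: subject of the clause headed by 'supposed'; c-commands the reflexive within its binding domain — allowed (Principle A).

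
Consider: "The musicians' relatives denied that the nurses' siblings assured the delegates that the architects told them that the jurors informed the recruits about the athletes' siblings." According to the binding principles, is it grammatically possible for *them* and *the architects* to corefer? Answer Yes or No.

*them* is a pronoun; Principle B requires it to be free in its binding domain — the clause headed by 'told'.
— the architects: subject of the clause headed by 'told'; c-commands the pronoun within its binding domain — blocked (Principle B).

No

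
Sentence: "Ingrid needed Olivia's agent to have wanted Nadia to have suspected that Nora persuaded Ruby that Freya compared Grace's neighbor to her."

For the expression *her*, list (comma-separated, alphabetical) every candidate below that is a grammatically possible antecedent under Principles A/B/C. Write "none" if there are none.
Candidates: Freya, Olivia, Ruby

*her* is a pronoun; Principle B requires it to be free in its binding domain — the clause headed by 'compared'.
— Freya: subject of the clause headed by 'compared'; c-commands the pronoun within its binding domain — blocked (Principle B).
— Olivia: possessor inside the subject DP of the clause headed by 'wanted'; does not c-command the pronoun — Principle B does not apply; allowed.
— Ruby: object of the clause headed by 'persuaded'; c-commands the pronoun but lies outside its binding domain — allowed.

Olivia, Ruby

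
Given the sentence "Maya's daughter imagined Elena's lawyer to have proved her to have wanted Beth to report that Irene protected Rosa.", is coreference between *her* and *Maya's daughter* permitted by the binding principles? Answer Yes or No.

*her* is a pronoun; Principle B requires it to be free in its binding domain — the clause headed by 'proved'.
— Maya's daughter: subject of the matrix clause; c-commands the pronoun but lies outside its binding domain — allowed.

Yes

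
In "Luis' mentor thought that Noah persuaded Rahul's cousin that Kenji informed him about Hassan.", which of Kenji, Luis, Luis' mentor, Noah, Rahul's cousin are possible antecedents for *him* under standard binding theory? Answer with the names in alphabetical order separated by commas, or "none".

Luis, Luis' mentor, Noah, Rahul's cousin

*him* is a pronoun; Principle B requires it to be free in its binding domain — the clause headed by 'informed'.
— Kenji: subject of the clause headed by 'informed'; c-commands the pronoun within its binding domain — blocked (Principle B).
— Luis: possessor inside the subject DP of the matrix clause; does not c-command the pronoun — Principle B does not apply; allowed.
— Luis' mentor: subject of the matrix clause; c-commands the pronoun but lies outside its binding domain — allowed.
— Noah: subject of the clause headed by 'persuaded'; c-commands the pronoun but lies outside its binding domain — allowed.
— Rahul's cousin: object of the clause headed by 'persuaded'; c-commands the pronoun but lies outside its binding domain — allowed.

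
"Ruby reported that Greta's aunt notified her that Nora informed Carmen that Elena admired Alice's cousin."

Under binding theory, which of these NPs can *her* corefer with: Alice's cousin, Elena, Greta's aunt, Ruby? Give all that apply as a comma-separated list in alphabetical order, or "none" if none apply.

Ruby

*her* is a pronoun; Principle B requires it to be free in its binding domain — the clause headed by 'notified'.
— Alice's cousin: object of the clause headed by 'admired'; is c-commanded by the pronoun; coreference would bind this R-expression — blocked (Principle C).
— Elena: subject of the clause headed by 'admired'; is c-commanded by the pronoun; coreference would bind this R-expression — blocked (Principle C).
— Greta's aunt: subject of the clause headed by 'notified'; c-commands the pronoun within its binding domain — blocked (Principle B).
— Ruby: subject of the matrix clause; c-commands the pronoun but lies outside its binding domain — allowed.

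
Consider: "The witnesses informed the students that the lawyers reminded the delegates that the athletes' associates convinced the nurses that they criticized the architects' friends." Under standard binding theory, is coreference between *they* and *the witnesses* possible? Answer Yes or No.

Yes

*the witnesses* is an R-expression; Principle C requires it to be free (not bound by any c-commanding expression).
— they: subject of the clause headed by 'criticized'; the pronoun does not c-command the R-expression — coreference allowed.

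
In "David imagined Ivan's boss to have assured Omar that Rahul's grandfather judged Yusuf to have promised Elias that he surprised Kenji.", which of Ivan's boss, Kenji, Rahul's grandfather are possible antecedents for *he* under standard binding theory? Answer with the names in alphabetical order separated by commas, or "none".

*he* is a pronoun; Principle B requires it to be free in its binding domain — the clause headed by 'surprised'.
— Ivan's boss: subject of the clause headed by 'assured'; c-commands the pronoun but lies outside its binding domain — allowed.
— Kenji: object of the clause headed by 'surprised'; is c-commanded by the pronoun; coreference would bind this R-expression — blocked (Principle C).
— Rahul's grandfather: subject of the clause headed by 'judged'; c-commands the pronoun but lies outside its binding domain — allowed.

Ivan's boss, Rahul's grandfather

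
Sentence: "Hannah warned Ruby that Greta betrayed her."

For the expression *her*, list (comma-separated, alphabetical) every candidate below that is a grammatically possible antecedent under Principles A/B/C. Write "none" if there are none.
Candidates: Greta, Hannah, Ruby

Hannah, Ruby

*her* is a pronoun; Principle B requires it to be free in its binding domain — the clause headed by 'betrayed'.
— Greta: subject of the clause headed by 'betrayed'; c-commands the pronoun within its binding domain — blocked (Principle B).
— Hannah: subject of the matrix clause; c-commands the pronoun but lies outside its binding domain — allowed.
— Ruby: object of the matrix clause; c-commands the pronoun but lies outside its binding domain — allowed.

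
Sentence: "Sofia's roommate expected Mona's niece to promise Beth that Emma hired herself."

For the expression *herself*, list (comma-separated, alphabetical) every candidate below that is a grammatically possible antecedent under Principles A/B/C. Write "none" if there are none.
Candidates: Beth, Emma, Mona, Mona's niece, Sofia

Emma

*herself* is a reflexive; Principle A requires it to be bound within its binding domain — the clause headed by 'hired'.
— Beth: object of the clause headed by 'promise'; c-commands the reflexive but lies outside its binding domain — cannot bind it (Principle A).
— Emma: subject of the clause headed by 'hired'; c-commands the reflexive within its binding domain — allowed (Principle A).
— Mona: possessor inside the subject DP of the clause headed by 'promise'; does not c-command the reflexive — cannot bind it (Principle A).
— Mona's niece: subject of the clause headed by 'promise'; c-commands the reflexive but lies outside its binding domain — cannot bind it (Principle A).
— Sofia: possessor inside the subject DP of the matrix clause; does not c-command the reflexive — cannot bind it (Principle A).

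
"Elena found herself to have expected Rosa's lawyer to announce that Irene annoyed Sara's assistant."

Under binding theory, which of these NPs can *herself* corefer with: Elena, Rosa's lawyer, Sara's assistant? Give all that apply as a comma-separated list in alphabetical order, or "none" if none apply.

*herself* is a reflexive; Principle A requires it to be bound within its binding domain — the matrix clause.
— Elena: subject of the matrix clause; c-commands the reflexive within its binding domain — allowed (Principle A).
— Rosa's lawyer: subject of the clause headed by 'announce'; does not c-command the reflexive — cannot bind it (Principle A).
— Sara's assistant: object of the clause headed by 'annoyed'; does not c-command the reflexive — cannot bind it (Principle A).

Elena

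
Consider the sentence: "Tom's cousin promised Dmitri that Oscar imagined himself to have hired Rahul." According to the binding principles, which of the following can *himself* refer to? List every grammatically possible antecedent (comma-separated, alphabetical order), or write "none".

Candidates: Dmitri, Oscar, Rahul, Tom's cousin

*himself* is a reflexive; Principle A requires it to be bound within its binding domain — the clause headed by 'imagined'.
— Dmitri: object of the matrix clause; c-commands the reflexive but lies outside its binding domain — cannot bind it (Principle A).
— Oscar: subject of the clause headed by 'imagined'; c-commands the reflexive within its binding domain — allowed (Principle A).
— Rahul: object of the clause headed by 'hired'; does not c-command the reflexive — cannot bind it (Principle A).
— Tom's cousin: subject of the matrix clause; c-commands the reflexive but lies outside its binding domain — cannot bind it (Principle A).

Oscar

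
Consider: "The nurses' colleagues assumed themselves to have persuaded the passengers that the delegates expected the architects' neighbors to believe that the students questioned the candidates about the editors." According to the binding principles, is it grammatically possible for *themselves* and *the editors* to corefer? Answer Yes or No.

*themselves* is a reflexive; Principle A requires it to be bound within its binding domain — the matrix clause.
— the editors: second object of the clause headed by 'questioned'; does not c-command the reflexive — cannot bind it (Principle A).

No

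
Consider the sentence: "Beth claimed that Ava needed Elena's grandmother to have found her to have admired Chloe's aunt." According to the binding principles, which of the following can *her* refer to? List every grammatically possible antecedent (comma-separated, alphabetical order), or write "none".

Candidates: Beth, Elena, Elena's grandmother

*her* is a pronoun; Principle B requires it to be free in its binding domain — the clause headed by 'found'.
— Beth: subject of the matrix clause; c-commands the pronoun but lies outside its binding domain — allowed.
— Elena: possessor inside the subject DP of the clause headed by 'found'; does not c-command the pronoun — Principle B does not apply; allowed.
— Elena's grandmother: subject of the clause headed by 'found'; c-commands the pronoun within its binding domain — blocked (Principle B).

Beth, Elena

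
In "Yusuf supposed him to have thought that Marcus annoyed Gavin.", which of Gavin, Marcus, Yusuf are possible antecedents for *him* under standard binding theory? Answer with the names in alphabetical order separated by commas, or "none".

none

*him* is a pronoun; Principle B requires it to be free in its binding domain — the matrix clause.
— Gavin: object of the clause headed by 'annoyed'; is c-commanded by the pronoun; coreference would bind this R-expression — blocked (Principle C).
— Marcus: subject of the clause headed by 'annoyed'; is c-commanded by the pronoun; coreference would bind this R-expression — blocked (Principle C).
— Yusuf: subject of the matrix clause; c-commands the pronoun within its binding domain — blocked (Principle B).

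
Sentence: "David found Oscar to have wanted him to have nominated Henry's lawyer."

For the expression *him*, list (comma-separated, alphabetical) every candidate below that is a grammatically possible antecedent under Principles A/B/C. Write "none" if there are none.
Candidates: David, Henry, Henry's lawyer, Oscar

David

*him* is a pronoun; Principle B requires it to be free in its binding domain — the clause headed by 'wanted'.
— David: subject of the matrix clause; c-commands the pronoun but lies outside its binding domain — allowed.
— Henry: possessor inside the object DP of the clause headed by 'nominated'; is c-commanded by the pronoun; coreference would bind this R-expression — blocked (Principle C).
— Henry's lawyer: object of the clause headed by 'nominated'; is c-commanded by the pronoun; coreference would bind this R-expression — blocked (Principle C).
— Oscar: subject of the clause headed by 'wanted'; c-commands the pronoun within its binding domain — blocked (Principle B).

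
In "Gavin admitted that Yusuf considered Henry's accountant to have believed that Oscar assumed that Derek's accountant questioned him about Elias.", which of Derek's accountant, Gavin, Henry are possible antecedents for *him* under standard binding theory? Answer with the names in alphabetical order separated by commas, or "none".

Gavin, Henry

*him* is a pronoun; Principle B requires it to be free in its binding domain — the clause headed by 'questioned'.
— Derek's accountant: subject of the clause headed by 'questioned'; c-commands the pronoun within its binding domain — blocked (Principle B).
— Gavin: subject of the matrix clause; c-commands the pronoun but lies outside its binding domain — allowed.
— Henry: possessor inside the subject DP of the clause headed by 'believed'; does not c-command the pronoun — Principle B does not apply; allowed.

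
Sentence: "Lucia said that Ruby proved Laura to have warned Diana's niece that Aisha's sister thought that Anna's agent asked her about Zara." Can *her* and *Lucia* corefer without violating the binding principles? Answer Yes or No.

Yes

*Lucia* is an R-expression; Principle C requires it to be free (not bound by any c-commanding expression).
— her: object of the clause headed by 'asked'; the pronoun does not c-command the R-expression — coreference allowed.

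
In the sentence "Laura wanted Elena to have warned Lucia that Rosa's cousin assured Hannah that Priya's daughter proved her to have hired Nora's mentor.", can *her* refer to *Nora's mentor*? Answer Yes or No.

No

*her* is a pronoun; Principle B requires it to be free in its binding domain — the clause headed by 'proved'.
— Nora's mentor: object of the clause headed by 'hired'; is c-commanded by the pronoun; coreference would bind this R-expression — blocked (Principle C).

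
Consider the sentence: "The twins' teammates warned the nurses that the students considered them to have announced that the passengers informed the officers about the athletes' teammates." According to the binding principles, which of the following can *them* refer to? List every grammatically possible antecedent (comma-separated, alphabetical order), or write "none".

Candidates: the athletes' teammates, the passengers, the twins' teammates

*them* is a pronoun; Principle B requires it to be free in its binding domain — the clause headed by 'considered'.
— the athletes' teammates: second object of the clause headed by 'informed'; is c-commanded by the pronoun; coreference would bind this R-expression — blocked (Principle C).
— the passengers: subject of the clause headed by 'informed'; is c-commanded by the pronoun; coreference would bind this R-expression — blocked (Principle C).
— the twins' teammates: subject of the matrix clause; c-commands the pronoun but lies outside its binding domain — allowed.

the twins' teammates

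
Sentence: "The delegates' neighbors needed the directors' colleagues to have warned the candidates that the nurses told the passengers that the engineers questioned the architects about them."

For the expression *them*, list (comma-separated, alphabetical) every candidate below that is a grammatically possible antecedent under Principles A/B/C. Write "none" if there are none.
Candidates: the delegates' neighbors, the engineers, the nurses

the delegates' neighbors, the nurses

*them* is a pronoun; Principle B requires it to be free in its binding domain — the clause headed by 'questioned'.
— the delegates' neighbors: subject of the matrix clause; c-commands the pronoun but lies outside its binding domain — allowed.
— the engineers: subject of the clause headed by 'questioned'; c-commands the pronoun within its binding domain — blocked (Principle B).
— the nurses: subject of the clause headed by 'told'; c-commands the pronoun but lies outside its binding domain — allowed.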